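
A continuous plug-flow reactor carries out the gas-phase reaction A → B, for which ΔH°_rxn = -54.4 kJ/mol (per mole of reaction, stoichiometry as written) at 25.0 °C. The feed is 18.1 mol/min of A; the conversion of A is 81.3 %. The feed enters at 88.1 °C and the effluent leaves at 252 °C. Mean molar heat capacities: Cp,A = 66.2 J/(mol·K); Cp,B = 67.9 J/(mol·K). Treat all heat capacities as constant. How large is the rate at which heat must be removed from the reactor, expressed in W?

Extent of reaction ξ = 0.813 × 18.1 = 14.715 mol/min
Reaction term: ξ·ΔH°_rxn = 14.715 × -54.4 = -800.51 kJ/min
Sensible, feed 88.1→25 °C: -75.608 kJ/min
Outlet flows (mol/min): A 3.3847, B 14.715
Sensible, products 25→252 °C: 277.67 kJ/min
Q = ΔH = -598.45 kJ/min = -9.9741 kW
Heat removed = 9974.1 W

Q_out = 9970 W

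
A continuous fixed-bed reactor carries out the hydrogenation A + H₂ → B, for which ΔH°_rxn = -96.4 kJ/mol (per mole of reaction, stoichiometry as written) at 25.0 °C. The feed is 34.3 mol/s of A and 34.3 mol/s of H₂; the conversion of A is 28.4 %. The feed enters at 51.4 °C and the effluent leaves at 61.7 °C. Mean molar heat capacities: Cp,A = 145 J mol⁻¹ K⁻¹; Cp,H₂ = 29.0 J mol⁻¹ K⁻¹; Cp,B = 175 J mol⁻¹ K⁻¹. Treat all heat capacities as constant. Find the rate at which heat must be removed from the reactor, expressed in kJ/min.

Extent of reaction ξ = 0.284 × 34.3 = 9.7412 mol/s
Reaction term: ξ·ΔH°_rxn = 9.7412 × -96.4 = -939.05 kJ/s
Sensible, feed 51.4→25 °C: -157.56 kJ/s
Outlet flows (mol/s): A 24.559, H₂ 24.559, B 9.7412
Sensible, products 25→61.7 °C: 219.39 kJ/s
Q = ΔH = -877.22 kJ/s = -877.22 kW
Heat removed = 52633 kJ/min

Q_out = 52600 kJ/min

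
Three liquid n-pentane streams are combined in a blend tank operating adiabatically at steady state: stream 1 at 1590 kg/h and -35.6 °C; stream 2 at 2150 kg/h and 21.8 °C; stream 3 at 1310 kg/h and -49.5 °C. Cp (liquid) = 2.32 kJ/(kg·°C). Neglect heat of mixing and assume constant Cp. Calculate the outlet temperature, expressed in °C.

T_out = -14.8 °C

Energy balance with Q = 0: Σ ṁᵢCp,ᵢ(T_out − Tᵢ) = 0
Σ ṁᵢCp,ᵢTᵢ = 1590×2.32×-35.6 + 2150×2.32×21.8 + 1310×2.32×-49.5 = -173020
Σ ṁᵢCp,ᵢ = 1590×2.32 + 2150×2.32 + 1310×2.32 = 11716
T_out = -173020 / 11716 = -14.768 °C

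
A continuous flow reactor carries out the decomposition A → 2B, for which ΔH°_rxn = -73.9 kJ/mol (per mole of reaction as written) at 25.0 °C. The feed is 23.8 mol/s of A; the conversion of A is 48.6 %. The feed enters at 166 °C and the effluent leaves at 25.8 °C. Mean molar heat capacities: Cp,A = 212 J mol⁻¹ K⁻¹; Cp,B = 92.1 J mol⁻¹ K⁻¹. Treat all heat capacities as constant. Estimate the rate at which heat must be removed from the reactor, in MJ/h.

Q_out = 5620 MJ/h

Extent of reaction ξ = 0.486 × 23.8 = 11.567 mol/s
Reaction term: ξ·ΔH°_rxn = 11.567 × -73.9 = -854.79 kJ/s
Sensible, feed 166→25 °C: -711.43 kJ/s
Outlet flows (mol/s): A 12.233, B 23.134
Sensible, products 25→25.8 °C: 3.7792 kJ/s
Q = ΔH = -1562.4 kJ/s = -1562.4 kW
Heat removed = 5624.8 MJ/h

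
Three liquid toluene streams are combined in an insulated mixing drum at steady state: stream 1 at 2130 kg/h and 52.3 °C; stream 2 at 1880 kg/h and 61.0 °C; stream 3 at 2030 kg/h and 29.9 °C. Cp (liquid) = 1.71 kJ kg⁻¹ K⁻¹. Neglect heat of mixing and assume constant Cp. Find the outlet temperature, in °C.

T_out = 47.5 °C

No heat crosses the boundary, so H_out = H_in.
Σ ṁᵢCp,ᵢTᵢ = 2130×1.71×52.3 + 1880×1.71×61.0 + 2030×1.71×29.9 = 490390
Σ ṁᵢCp,ᵢ = 2130×1.71 + 1880×1.71 + 2030×1.71 = 10328
T_out = 490390 / 10328 = 47.479 °C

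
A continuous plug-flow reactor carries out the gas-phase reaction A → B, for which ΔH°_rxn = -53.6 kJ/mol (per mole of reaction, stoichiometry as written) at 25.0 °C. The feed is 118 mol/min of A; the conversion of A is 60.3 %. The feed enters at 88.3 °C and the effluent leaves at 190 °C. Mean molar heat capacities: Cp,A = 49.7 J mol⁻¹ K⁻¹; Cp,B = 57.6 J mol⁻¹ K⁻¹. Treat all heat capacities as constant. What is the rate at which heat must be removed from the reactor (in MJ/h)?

Extent of reaction ξ = 0.603 × 118 = 71.154 mol/min
Reaction term: ξ·ΔH°_rxn = 71.154 × -53.6 = -3813.9 kJ/min
Sensible, feed 88.3→25 °C: -371.23 kJ/min
Outlet flows (mol/min): A 46.846, B 71.154
Sensible, products 25→190 °C: 1060.4 kJ/min
Q = ΔH = -3124.7 kJ/min = -52.078 kW
Heat removed = 187.48 MJ/h

Q_out = 187 MJ/h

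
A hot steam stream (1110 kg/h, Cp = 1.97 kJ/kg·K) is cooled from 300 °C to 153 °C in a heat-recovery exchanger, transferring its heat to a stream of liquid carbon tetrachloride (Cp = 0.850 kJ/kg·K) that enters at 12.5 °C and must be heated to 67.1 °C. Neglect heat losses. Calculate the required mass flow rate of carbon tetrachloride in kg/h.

Heat released by hot stream: Q = 1110 × 1.97 × (300 − 153) = 321440 kJ/h
Energy balance on cold side (adiabatic exchanger): Q = ṁ_c·Cp_c·(T_c,out − T_c,in)
ṁ_c = 321440 / [0.850 × (67.1 − 12.5)] = 6926.2 kg/h

ṁ_c = 6930 kg/h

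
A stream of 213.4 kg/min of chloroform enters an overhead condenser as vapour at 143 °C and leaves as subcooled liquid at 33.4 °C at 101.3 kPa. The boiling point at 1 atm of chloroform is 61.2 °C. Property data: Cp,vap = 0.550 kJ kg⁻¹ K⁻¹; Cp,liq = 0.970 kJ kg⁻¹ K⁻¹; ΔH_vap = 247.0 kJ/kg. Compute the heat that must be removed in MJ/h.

vapour 143→61.2 °C: -44.99 kJ/kg
condensation at 61.2 °C: -247 kJ/kg
liquid 61.2→33.4 °C: -26.966 kJ/kg
Δh = -44.99 + -247 + -26.966 = -318.96 kJ/kg
Q = ṁ·Δh = 213.4 kg/min × -318.96 kJ/kg = -68065 kJ/min
|Q| = 1134.4 kW = 4083.9 MJ/h

Q_c = 4080 MJ/h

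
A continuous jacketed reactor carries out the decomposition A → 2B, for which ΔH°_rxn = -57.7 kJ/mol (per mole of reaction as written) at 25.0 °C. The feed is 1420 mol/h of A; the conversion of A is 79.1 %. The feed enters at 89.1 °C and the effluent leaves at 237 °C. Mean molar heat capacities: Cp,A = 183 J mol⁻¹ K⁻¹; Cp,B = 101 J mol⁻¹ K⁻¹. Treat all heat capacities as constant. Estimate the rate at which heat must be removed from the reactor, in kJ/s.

Q_out = 6.07 kJ/s

Extent of reaction ξ = 0.791 × 1420 = 1123.2 mol/h
Reaction term: ξ·ΔH°_rxn = 1123.2 × -57.7 = -64810 kJ/h
Sensible, feed 89.1→25 °C: -16657 kJ/h
Outlet flows (mol/h): A 296.78, B 2246.4
Sensible, products 25→237 °C: 59615 kJ/h
Q = ΔH = -21852 kJ/h = -6.07 kW
Heat removed = 6.07 kJ/s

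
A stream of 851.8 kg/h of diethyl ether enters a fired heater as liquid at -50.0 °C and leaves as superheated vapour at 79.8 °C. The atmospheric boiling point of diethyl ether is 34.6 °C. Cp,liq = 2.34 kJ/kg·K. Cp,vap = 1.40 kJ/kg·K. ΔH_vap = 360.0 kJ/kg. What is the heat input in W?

liquid -50.0→34.6 °C: 197.96 kJ/kg
vaporisation at 34.6 °C: 360 kJ/kg
vapour 34.6→79.8 °C: 63.28 kJ/kg
Δh = 197.96 + 360 + 63.28 = 621.24 kJ/kg
Q = ṁ·Δh = 851.8 kg/h × 621.24 kJ/kg = 529180 kJ/h
|Q| = 146.99 kW = 146990 W

Q = 147000 W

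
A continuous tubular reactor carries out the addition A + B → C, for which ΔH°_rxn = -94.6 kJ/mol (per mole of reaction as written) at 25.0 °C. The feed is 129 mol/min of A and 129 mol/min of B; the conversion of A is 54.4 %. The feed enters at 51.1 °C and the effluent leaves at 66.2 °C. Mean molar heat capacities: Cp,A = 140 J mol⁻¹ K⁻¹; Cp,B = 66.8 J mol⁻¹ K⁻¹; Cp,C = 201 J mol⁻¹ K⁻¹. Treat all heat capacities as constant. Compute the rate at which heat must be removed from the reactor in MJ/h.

Extent of reaction ξ = 0.544 × 129 = 70.176 mol/min
Reaction term: ξ·ΔH°_rxn = 70.176 × -94.6 = -6638.6 kJ/min
Sensible, feed 51.1→25 °C: -696.27 kJ/min
Outlet flows (mol/min): A 58.824, B 58.824, C 70.176
Sensible, products 25→66.2 °C: 1082.3 kJ/min
Q = ΔH = -6252.6 kJ/min = -104.21 kW
Heat removed = 375.16 MJ/h

Q_out = 375 MJ/h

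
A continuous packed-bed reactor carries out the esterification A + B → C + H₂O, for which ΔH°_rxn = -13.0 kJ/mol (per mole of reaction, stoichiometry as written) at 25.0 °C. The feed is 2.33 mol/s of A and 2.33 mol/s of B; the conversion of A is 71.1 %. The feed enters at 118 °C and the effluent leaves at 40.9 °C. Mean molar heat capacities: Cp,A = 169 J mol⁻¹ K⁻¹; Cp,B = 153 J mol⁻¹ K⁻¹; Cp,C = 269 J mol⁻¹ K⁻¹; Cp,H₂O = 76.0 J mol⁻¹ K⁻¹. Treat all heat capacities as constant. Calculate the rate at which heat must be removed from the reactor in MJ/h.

Extent of reaction ξ = 0.711 × 2.33 = 1.6566 mol/s
Reaction term: ξ·ΔH°_rxn = 1.6566 × -13.0 = -21.536 kJ/s
Sensible, feed 118→25 °C: -69.774 kJ/s
Outlet flows (mol/s): A 0.67337, B 0.67337, C 1.6566, H₂O 1.6566
Sensible, products 25→40.9 °C: 12.535 kJ/s
Q = ΔH = -78.775 kJ/s = -78.775 kW
Heat removed = 283.59 MJ/h

Q_out = 284 MJ/h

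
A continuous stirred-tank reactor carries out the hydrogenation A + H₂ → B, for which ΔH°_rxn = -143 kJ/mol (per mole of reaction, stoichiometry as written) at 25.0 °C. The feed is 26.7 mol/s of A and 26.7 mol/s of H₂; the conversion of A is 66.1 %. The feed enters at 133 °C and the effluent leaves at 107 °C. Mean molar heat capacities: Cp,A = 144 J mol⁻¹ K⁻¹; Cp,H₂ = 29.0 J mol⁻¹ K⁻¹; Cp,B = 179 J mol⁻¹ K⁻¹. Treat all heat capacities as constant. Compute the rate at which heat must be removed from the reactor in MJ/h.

Q_out = 9490 MJ/h

Extent of reaction ξ = 0.661 × 26.7 = 17.649 mol/s
Reaction term: ξ·ΔH°_rxn = 17.649 × -143 = -2523.8 kJ/s
Sensible, feed 133→25 °C: -498.86 kJ/s
Outlet flows (mol/s): A 9.0513, H₂ 9.0513, B 17.649
Sensible, products 25→107 °C: 387.45 kJ/s
Q = ΔH = -2635.2 kJ/s = -2635.2 kW
Heat removed = 9486.6 MJ/h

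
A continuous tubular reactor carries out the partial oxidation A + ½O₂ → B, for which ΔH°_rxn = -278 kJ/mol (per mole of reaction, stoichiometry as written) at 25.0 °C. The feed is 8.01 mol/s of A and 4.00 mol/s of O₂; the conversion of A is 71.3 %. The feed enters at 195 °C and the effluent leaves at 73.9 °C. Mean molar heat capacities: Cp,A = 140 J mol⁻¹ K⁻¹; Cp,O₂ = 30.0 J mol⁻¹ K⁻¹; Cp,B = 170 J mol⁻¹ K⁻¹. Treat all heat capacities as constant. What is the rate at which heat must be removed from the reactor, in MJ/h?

Q_out = 6240 MJ/h

Extent of reaction ξ = 0.713 × 8.01 = 5.7111 mol/s
Reaction term: ξ·ΔH°_rxn = 5.7111 × -278 = -1587.7 kJ/s
Sensible, feed 195→25 °C: -211.04 kJ/s
Outlet flows (mol/s): A 2.2989, O₂ 1.1444, B 5.7111
Sensible, products 25→73.9 °C: 64.894 kJ/s
Q = ΔH = -1733.8 kJ/s = -1733.8 kW
Heat removed = 6241.8 MJ/h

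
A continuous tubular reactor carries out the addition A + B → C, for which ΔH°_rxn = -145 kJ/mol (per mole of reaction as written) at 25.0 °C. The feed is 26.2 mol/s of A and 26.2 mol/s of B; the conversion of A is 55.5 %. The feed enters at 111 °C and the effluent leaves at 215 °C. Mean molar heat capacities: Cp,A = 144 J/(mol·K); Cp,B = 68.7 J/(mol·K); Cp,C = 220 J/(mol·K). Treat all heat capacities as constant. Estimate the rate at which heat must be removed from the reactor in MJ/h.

Extent of reaction ξ = 0.555 × 26.2 = 14.541 mol/s
Reaction term: ξ·ΔH°_rxn = 14.541 × -145 = -2108.4 kJ/s
Sensible, feed 111→25 °C: -479.26 kJ/s
Outlet flows (mol/s): A 11.659, B 11.659, C 14.541
Sensible, products 25→215 °C: 1079 kJ/s
Q = ΔH = -1508.7 kJ/s = -1508.7 kW
Heat removed = 5431.4 MJ/h

Q_out = 5430 MJ/h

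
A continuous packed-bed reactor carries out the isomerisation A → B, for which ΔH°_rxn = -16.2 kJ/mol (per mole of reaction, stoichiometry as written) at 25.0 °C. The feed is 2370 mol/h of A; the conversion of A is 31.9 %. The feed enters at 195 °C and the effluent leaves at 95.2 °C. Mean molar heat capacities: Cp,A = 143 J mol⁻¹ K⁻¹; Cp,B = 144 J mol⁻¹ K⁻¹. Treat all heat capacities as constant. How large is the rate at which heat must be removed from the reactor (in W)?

Q_out = 12800 W

Extent of reaction ξ = 0.319 × 2370 = 756.03 mol/h
Reaction term: ξ·ΔH°_rxn = 756.03 × -16.2 = -12248 kJ/h
Sensible, feed 195→25 °C: -57615 kJ/h
Outlet flows (mol/h): A 1614, B 756.03
Sensible, products 25→95.2 °C: 23845 kJ/h
Q = ΔH = -46018 kJ/h = -12.783 kW
Heat removed = 12783 W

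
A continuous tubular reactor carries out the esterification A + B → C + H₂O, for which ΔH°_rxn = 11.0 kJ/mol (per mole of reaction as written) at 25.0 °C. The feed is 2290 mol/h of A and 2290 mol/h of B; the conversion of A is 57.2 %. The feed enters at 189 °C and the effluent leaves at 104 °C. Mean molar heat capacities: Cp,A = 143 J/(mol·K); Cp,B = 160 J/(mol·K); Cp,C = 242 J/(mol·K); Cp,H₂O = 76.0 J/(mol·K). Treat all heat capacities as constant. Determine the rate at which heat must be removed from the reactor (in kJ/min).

Extent of reaction ξ = 0.572 × 2290 = 1309.9 mol/h
Reaction term: ξ·ΔH°_rxn = 1309.9 × 11.0 = 14409 kJ/h
Sensible, feed 189→25 °C: -113790 kJ/h
Outlet flows (mol/h): A 980.12, B 980.12, C 1309.9, H₂O 1309.9
Sensible, products 25→104 °C: 56368 kJ/h
Q = ΔH = -43018 kJ/h = -11.949 kW
Heat removed = 716.97 kJ/min

Q_out = 717 kJ/min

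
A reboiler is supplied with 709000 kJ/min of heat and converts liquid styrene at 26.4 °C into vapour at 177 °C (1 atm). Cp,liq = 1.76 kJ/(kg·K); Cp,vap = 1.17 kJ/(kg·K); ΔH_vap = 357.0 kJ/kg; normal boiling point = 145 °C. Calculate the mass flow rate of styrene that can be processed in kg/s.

ṁ = 19.6 kg/s

Δh = 1.76×(145−26.4) + 357.0 + 1.17×(177−145) = 603.18 kJ/kg
Q = 709000 kJ/min = 11817 kJ/s = 11817 kJ/s
ṁ = Q/Δh = 11817 / 603.18 = 19.591 kg/s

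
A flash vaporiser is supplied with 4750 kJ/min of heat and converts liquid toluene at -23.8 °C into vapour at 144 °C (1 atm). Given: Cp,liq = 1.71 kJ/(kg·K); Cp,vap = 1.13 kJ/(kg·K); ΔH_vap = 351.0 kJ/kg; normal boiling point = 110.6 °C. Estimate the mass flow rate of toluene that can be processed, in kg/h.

Δh = 1.71×(110.6−-23.8) + 351.0 + 1.13×(144−110.6) = 618.57 kJ/kg
Q = 4750 kJ/min = 79.167 kJ/s = 285000 kJ/h
ṁ = Q/Δh = 285000 / 618.57 = 460.74 kg/h

ṁ = 461 kg/h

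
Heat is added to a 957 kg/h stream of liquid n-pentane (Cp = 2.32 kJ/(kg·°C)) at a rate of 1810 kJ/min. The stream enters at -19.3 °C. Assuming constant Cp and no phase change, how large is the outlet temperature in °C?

T_out = 29.6 °C

Q = 1810 kJ/min = 108600 kJ/h
ΔT = Q/(ṁ·Cp) = 108600/(957×2.32) = 48.914 K
T_out = -19.3 + 48.914 = 29.614 °C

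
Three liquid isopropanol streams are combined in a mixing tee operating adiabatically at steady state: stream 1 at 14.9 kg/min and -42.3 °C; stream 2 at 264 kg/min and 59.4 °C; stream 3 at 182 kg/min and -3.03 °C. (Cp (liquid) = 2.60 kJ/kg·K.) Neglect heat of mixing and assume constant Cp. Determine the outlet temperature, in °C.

Adiabatic, steady state ⇒ Σ ṁᵢCp,ᵢ(T_out − Tᵢ) = 0
T_out = Σ ṁᵢCp,ᵢTᵢ / Σ ṁᵢCp,ᵢ
      = 37700 / 1198.3 = 31.46 °C

T_out = 31.5 °C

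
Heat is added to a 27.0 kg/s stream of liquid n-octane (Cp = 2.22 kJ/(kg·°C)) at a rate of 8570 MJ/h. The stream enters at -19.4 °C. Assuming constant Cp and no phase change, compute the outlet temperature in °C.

Q = 8570 MJ/h = 2380.6 kJ/s
ΔT = Q/(ṁ·Cp) = 2380.6/(27.0×2.22) = 39.716 K
T_out = -19.4 + 39.716 = 20.316 °C

T_out = 20.3 °C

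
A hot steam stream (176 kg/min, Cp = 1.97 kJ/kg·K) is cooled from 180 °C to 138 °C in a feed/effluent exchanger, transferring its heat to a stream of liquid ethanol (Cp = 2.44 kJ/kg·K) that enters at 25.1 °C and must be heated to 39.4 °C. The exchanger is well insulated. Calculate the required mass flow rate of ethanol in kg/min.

Heat released by hot stream: Q = 176 × 1.97 × (180 − 138) = 14562 kJ/min
Energy balance on cold side (adiabatic exchanger): Q = ṁ_c·Cp_c·(T_c,out − T_c,in)
ṁ_c = 14562 / [2.44 × (39.4 − 25.1)] = 417.35 kg/min

ṁ_c = 417 kg/min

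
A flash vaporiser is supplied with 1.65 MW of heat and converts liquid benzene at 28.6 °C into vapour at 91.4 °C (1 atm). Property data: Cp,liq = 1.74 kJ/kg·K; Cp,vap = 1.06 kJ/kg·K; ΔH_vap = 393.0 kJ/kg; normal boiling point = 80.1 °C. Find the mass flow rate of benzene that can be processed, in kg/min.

ṁ = 200 kg/min

Δh = 1.74×(80.1−28.6) + 393.0 + 1.06×(91.4−80.1) = 494.59 kJ/kg
Q = 1.65 MW = 1650 kJ/s = 99000 kJ/min
ṁ = Q/Δh = 99000 / 494.59 = 200.17 kg/min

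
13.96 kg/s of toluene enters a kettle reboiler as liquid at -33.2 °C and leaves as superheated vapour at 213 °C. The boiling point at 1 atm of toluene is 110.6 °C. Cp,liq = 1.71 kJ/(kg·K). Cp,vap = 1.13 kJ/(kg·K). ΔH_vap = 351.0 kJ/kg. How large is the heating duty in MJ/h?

Q = 35800 MJ/h

liquid -33.2→110.6 °C: 245.9 kJ/kg
vaporisation at 110.6 °C: 351 kJ/kg
vapour 110.6→213 °C: 115.71 kJ/kg
Δh = 245.9 + 351 + 115.71 = 712.61 kJ/kg
Q = ṁ·Δh = 13.96 kg/s × 712.61 kJ/kg = 9948 kJ/s
|Q| = 9948 kW = 35813 MJ/h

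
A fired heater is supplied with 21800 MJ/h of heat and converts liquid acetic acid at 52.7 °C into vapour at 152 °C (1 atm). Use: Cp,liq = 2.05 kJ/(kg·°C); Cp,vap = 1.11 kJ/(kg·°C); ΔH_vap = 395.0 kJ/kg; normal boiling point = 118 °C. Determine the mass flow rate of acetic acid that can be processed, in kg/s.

ṁ = 10.7 kg/s

Δh = 2.05×(118−52.7) + 395.0 + 1.11×(152−118) = 566.61 kJ/kg
Q = 21800 MJ/h = 6055.6 kJ/s = 6055.6 kJ/s
ṁ = Q/Δh = 6055.6 / 566.61 = 10.687 kg/s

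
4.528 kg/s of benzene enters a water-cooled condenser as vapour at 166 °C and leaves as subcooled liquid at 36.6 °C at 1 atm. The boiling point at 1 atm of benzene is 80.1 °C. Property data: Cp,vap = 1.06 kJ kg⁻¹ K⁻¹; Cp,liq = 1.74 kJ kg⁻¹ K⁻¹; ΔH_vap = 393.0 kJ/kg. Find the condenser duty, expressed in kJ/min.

vapour 166→80.1 °C: -91.054 kJ/kg
condensation at 80.1 °C: -393 kJ/kg
liquid 80.1→36.6 °C: -75.69 kJ/kg
Δh = -91.054 + -393 + -75.69 = -559.74 kJ/kg
Q = ṁ·Δh = 4.528 kg/s × -559.74 kJ/kg = -2534.5 kJ/s
|Q| = 2534.5 kW = 152070 kJ/min

Q_c = 152000 kJ/min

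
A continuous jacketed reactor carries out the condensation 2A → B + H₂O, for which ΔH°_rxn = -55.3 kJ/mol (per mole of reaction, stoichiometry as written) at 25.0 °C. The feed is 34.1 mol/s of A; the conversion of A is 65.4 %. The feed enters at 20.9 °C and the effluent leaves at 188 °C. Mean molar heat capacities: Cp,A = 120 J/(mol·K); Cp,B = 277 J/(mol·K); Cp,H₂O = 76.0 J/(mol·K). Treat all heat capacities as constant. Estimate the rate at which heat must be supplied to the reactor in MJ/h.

Extent of reaction ξ = 0.654 × 34.1 / 2 = 11.151 mol/s
Reaction term: ξ·ΔH°_rxn = 11.151 × -55.3 = -616.63 kJ/s
Sensible, feed 20.9→25 °C: 16.777 kJ/s
Outlet flows (mol/s): A 11.799, B 11.151, H₂O 11.151
Sensible, products 25→188 °C: 872.38 kJ/s
Q = ΔH = 272.52 kJ/s = 272.52 kW
Heat supplied = 981.09 MJ/h

Q_in = 981 MJ/h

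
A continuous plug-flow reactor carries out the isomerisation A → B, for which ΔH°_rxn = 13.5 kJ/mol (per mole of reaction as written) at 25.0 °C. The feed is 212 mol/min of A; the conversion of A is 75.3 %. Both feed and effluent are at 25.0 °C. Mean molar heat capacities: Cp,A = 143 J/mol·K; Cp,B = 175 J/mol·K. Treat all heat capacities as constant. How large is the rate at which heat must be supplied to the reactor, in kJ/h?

Q_in = 129000 kJ/h

Extent of reaction ξ = 0.753 × 212 = 159.64 mol/min
Reaction term: ξ·ΔH°_rxn = 159.64 × 13.5 = 2155.1 kJ/min
Q = ΔH = 2155.1 kJ/min = 35.918 kW
Heat supplied = 129310 kJ/h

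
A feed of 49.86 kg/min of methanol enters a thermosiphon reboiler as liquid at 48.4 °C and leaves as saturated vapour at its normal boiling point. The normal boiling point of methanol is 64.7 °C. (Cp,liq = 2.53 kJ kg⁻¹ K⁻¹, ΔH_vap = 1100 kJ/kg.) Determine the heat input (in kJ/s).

liquid 48.4→64.7 °C: 41.239 kJ/kg
vaporisation at 64.7 °C: 1100 kJ/kg
Δh = 41.239 + 1100 = 1141.2 kJ/kg
Q = ṁ·Δh = 49.86 kg/min × 1141.2 kJ/kg = 56902 kJ/min
|Q| = 948.37 kW

Q = 948 kJ/s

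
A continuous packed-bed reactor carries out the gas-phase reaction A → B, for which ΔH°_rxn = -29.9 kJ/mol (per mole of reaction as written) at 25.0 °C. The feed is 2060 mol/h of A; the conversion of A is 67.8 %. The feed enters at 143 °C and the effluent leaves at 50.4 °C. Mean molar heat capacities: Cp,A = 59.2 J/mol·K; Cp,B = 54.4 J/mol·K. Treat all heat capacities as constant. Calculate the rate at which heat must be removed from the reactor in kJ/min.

Q_out = 887 kJ/min

Extent of reaction ξ = 0.678 × 2060 = 1396.7 mol/h
Reaction term: ξ·ΔH°_rxn = 1396.7 × -29.9 = -41761 kJ/h
Sensible, feed 143→25 °C: -14390 kJ/h
Outlet flows (mol/h): A 663.32, B 1396.7
Sensible, products 25→50.4 °C: 2927.3 kJ/h
Q = ΔH = -53224 kJ/h = -14.784 kW
Heat removed = 887.06 kJ/min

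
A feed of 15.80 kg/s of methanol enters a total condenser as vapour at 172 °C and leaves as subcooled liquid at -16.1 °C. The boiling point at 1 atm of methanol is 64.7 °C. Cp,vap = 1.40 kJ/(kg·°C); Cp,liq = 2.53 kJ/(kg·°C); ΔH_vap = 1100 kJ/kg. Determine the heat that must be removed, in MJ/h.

vapour 172→64.7 °C: -150.22 kJ/kg
condensation at 64.7 °C: -1100 kJ/kg
liquid 64.7→-16.1 °C: -204.42 kJ/kg
Δh = -150.22 + -1100 + -204.42 = -1454.6 kJ/kg
Q = ṁ·Δh = 15.80 kg/s × -1454.6 kJ/kg = -22983 kJ/s
|Q| = 22983 kW = 82740 MJ/h

Q_c = 82700 MJ/h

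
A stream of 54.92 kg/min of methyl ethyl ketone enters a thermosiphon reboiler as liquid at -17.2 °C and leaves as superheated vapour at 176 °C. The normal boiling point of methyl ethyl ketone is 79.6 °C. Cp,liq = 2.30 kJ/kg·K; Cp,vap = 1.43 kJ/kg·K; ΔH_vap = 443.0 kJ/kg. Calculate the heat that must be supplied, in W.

liquid -17.2→79.6 °C: 222.64 kJ/kg
vaporisation at 79.6 °C: 443 kJ/kg
vapour 79.6→176 °C: 137.85 kJ/kg
Δh = 222.64 + 443 + 137.85 = 803.49 kJ/kg
Q = ṁ·Δh = 54.92 kg/min × 803.49 kJ/kg = 44128 kJ/min
|Q| = 735.46 kW = 735460 W

Q = 735000 W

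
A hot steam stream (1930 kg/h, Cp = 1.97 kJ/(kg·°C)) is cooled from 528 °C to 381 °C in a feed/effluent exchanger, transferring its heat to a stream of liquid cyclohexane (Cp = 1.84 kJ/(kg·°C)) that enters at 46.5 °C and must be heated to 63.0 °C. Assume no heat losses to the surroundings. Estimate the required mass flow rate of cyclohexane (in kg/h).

Heat released by hot stream: Q = 1930 × 1.97 × (528 − 381) = 558910 kJ/h
Energy balance on cold side (adiabatic exchanger): Q = ṁ_c·Cp_c·(T_c,out − T_c,in)
ṁ_c = 558910 / [1.84 × (63.0 − 46.5)] = 18409 kg/h

ṁ_c = 18400 kg/h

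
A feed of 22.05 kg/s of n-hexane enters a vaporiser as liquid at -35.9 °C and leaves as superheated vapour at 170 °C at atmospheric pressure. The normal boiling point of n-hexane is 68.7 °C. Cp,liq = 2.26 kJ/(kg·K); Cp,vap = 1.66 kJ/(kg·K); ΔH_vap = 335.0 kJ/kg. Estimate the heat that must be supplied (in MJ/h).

liquid -35.9→68.7 °C: 236.4 kJ/kg
vaporisation at 68.7 °C: 335 kJ/kg
vapour 68.7→170 °C: 168.16 kJ/kg
Δh = 236.4 + 335 + 168.16 = 739.55 kJ/kg
Q = ṁ·Δh = 22.05 kg/s × 739.55 kJ/kg = 16307 kJ/s
|Q| = 16307 kW = 58706 MJ/h

Q = 58700 MJ/h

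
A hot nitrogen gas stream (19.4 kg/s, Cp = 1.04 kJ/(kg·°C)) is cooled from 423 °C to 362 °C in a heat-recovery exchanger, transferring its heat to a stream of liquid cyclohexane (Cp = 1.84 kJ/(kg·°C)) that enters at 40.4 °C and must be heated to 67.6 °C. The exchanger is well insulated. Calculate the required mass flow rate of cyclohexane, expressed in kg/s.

Heat released by hot stream: Q = 19.4 × 1.04 × (423 − 362) = 1230.7 kJ/s
Energy balance on cold side (adiabatic exchanger): Q = ṁ_c·Cp_c·(T_c,out − T_c,in)
ṁ_c = 1230.7 / [1.84 × (67.6 − 40.4)] = 24.591 kg/s

ṁ_c = 24.6 kg/s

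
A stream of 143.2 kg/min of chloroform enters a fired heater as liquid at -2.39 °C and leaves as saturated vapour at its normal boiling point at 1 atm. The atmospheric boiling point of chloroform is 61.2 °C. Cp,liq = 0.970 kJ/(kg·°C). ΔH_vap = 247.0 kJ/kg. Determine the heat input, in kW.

liquid -2.39→61.2 °C: 61.682 kJ/kg
vaporisation at 61.2 °C: 247 kJ/kg
Δh = 61.682 + 247 = 308.68 kJ/kg
Q = ṁ·Δh = 143.2 kg/min × 308.68 kJ/kg = 44203 kJ/min
|Q| = 736.72 kW

Q = 737 kW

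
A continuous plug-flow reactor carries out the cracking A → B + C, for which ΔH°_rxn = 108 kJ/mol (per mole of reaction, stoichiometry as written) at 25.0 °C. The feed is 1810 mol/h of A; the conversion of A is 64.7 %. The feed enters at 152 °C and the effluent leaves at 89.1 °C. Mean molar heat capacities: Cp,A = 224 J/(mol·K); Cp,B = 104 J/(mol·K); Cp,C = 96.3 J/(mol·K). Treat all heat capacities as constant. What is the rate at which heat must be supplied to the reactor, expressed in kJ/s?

Q_in = 27.6 kJ/s

Extent of reaction ξ = 0.647 × 1810 = 1171.1 mol/h
Reaction term: ξ·ΔH°_rxn = 1171.1 × 108 = 126480 kJ/h
Sensible, feed 152→25 °C: -51491 kJ/h
Outlet flows (mol/h): A 638.93, B 1171.1, C 1171.1
Sensible, products 25→89.1 °C: 24210 kJ/h
Q = ΔH = 99194 kJ/h = 27.554 kW
Heat supplied = 27.554 kJ/s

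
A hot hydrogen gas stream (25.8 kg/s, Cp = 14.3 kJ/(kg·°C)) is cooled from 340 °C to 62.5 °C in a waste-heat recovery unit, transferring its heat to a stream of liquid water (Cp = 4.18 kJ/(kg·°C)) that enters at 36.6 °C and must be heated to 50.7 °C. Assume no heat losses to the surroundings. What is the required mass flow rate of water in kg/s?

Heat released by hot stream: Q = 25.8 × 14.3 × (340 − 62.5) = 102380 kJ/s
Energy balance on cold side (adiabatic exchanger): Q = ṁ_c·Cp_c·(T_c,out − T_c,in)
ṁ_c = 102380 / [4.18 × (50.7 − 36.6)] = 1737.1 kg/s

ṁ_c = 1740 kg/s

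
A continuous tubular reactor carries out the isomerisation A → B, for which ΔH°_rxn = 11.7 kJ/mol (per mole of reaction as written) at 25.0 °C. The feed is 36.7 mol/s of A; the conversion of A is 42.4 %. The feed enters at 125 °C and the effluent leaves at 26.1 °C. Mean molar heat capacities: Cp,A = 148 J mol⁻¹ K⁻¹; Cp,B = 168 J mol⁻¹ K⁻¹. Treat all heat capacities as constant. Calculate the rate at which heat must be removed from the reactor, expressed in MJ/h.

Q_out = 1280 MJ/h

Extent of reaction ξ = 0.424 × 36.7 = 15.561 mol/s
Reaction term: ξ·ΔH°_rxn = 15.561 × 11.7 = 182.06 kJ/s
Sensible, feed 125→25 °C: -543.16 kJ/s
Outlet flows (mol/s): A 21.139, B 15.561
Sensible, products 25→26.1 °C: 6.3171 kJ/s
Q = ΔH = -354.78 kJ/s = -354.78 kW
Heat removed = 1277.2 MJ/h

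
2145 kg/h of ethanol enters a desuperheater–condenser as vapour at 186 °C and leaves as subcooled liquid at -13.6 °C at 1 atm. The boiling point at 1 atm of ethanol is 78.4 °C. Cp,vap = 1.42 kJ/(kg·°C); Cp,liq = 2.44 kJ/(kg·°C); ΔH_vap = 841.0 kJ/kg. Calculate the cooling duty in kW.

vapour 186→78.4 °C: -152.79 kJ/kg
condensation at 78.4 °C: -841 kJ/kg
liquid 78.4→-13.6 °C: -224.48 kJ/kg
Δh = -152.79 + -841 + -224.48 = -1218.3 kJ/kg
Q = ṁ·Δh = 2145 kg/h × -1218.3 kJ/kg = -2.6132e+06 kJ/h
|Q| = 725.89 kW

Q_c = 726 kW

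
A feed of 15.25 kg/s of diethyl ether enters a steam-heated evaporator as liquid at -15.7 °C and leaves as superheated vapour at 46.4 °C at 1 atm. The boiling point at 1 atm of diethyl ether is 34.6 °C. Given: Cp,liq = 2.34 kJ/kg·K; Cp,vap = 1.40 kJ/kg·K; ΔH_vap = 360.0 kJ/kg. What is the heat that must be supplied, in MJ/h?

Q = 27100 MJ/h

liquid -15.7→34.6 °C: 117.7 kJ/kg
vaporisation at 34.6 °C: 360 kJ/kg
vapour 34.6→46.4 °C: 16.52 kJ/kg
Δh = 117.7 + 360 + 16.52 = 494.22 kJ/kg
Q = ṁ·Δh = 15.25 kg/s × 494.22 kJ/kg = 7536.9 kJ/s
|Q| = 7536.9 kW = 27133 MJ/h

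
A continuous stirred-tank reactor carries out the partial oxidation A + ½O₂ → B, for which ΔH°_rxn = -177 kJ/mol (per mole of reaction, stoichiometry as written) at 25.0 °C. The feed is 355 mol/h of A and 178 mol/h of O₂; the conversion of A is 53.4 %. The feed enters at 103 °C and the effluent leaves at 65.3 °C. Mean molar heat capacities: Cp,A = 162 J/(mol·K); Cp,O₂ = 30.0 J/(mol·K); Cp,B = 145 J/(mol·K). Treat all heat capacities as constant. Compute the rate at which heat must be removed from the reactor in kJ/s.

Extent of reaction ξ = 0.534 × 355 = 189.57 mol/h
Reaction term: ξ·ΔH°_rxn = 189.57 × -177 = -33554 kJ/h
Sensible, feed 103→25 °C: -4902.3 kJ/h
Outlet flows (mol/h): A 165.43, O₂ 83.215, B 189.57
Sensible, products 25→65.3 °C: 2288.4 kJ/h
Q = ΔH = -36168 kJ/h = -10.047 kW
Heat removed = 10.047 kJ/s

Q_out = 10.0 kJ/s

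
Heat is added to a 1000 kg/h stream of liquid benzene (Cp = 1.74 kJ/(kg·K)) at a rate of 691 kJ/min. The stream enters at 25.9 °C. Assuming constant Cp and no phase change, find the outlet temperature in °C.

Q = 691 kJ/min = 41460 kJ/h
ΔT = Q/(ṁ·Cp) = 41460/(1000×1.74) = 23.828 K
T_out = 25.9 + 23.828 = 49.728 °C

T_out = 49.7 °C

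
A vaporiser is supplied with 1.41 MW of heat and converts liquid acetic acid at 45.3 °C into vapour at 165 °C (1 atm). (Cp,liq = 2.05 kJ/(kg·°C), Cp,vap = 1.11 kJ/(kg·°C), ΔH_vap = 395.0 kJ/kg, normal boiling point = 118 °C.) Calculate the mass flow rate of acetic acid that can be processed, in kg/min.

Δh = 2.05×(118−45.3) + 395.0 + 1.11×(165−118) = 596.2 kJ/kg
Q = 1.41 MW = 1410 kJ/s = 84600 kJ/min
ṁ = Q/Δh = 84600 / 596.2 = 141.9 kg/min

ṁ = 142 kg/min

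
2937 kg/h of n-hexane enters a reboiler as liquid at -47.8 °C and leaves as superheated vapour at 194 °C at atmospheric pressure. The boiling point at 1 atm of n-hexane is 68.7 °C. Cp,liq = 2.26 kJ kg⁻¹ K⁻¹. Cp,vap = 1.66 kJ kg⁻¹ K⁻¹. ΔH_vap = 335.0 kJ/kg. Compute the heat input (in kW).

liquid -47.8→68.7 °C: 263.29 kJ/kg
vaporisation at 68.7 °C: 335 kJ/kg
vapour 68.7→194 °C: 208 kJ/kg
Δh = 263.29 + 335 + 208 = 806.29 kJ/kg
Q = ṁ·Δh = 2937 kg/h × 806.29 kJ/kg = 2.3681e+06 kJ/h
|Q| = 657.8 kW

Q = 658 kW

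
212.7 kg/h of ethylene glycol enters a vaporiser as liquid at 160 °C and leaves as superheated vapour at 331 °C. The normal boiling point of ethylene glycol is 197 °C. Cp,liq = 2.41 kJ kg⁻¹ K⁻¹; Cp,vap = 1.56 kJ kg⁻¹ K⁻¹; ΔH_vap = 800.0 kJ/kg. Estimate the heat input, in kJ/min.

liquid 160→197 °C: 89.17 kJ/kg
vaporisation at 197 °C: 800 kJ/kg
vapour 197→331 °C: 209.04 kJ/kg
Δh = 89.17 + 800 + 209.04 = 1098.2 kJ/kg
Q = ṁ·Δh = 212.7 kg/h × 1098.2 kJ/kg = 233590 kJ/h
|Q| = 64.886 kW = 3893.2 kJ/min

Q = 3890 kJ/min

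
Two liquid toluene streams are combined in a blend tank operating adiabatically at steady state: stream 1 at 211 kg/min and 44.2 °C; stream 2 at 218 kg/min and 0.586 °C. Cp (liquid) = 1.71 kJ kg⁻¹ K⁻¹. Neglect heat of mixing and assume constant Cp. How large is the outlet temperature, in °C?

Adiabatic, steady state ⇒ Σ ṁᵢCp,ᵢ(T_out − Tᵢ) = 0
Σ ṁᵢCp,ᵢTᵢ = 211×1.71×44.2 + 218×1.71×0.586 = 16166
Σ ṁᵢCp,ᵢ = 211×1.71 + 218×1.71 = 733.59
T_out = 16166 / 733.59 = 22.037 °C

T_out = 22.0 °C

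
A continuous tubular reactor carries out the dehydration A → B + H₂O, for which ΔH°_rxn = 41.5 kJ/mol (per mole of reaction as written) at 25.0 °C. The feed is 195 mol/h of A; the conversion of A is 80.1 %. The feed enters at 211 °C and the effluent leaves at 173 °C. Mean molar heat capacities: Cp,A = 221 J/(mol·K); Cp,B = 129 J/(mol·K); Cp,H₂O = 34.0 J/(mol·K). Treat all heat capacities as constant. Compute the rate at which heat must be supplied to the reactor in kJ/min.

Q_in = 58.4 kJ/min

Extent of reaction ξ = 0.801 × 195 = 156.2 mol/h
Reaction term: ξ·ΔH°_rxn = 156.2 × 41.5 = 6482.1 kJ/h
Sensible, feed 211→25 °C: -8015.7 kJ/h
Outlet flows (mol/h): A 38.805, B 156.2, H₂O 156.2
Sensible, products 25→173 °C: 5037.3 kJ/h
Q = ΔH = 3503.7 kJ/h = 0.97325 kW
Heat supplied = 58.395 kJ/min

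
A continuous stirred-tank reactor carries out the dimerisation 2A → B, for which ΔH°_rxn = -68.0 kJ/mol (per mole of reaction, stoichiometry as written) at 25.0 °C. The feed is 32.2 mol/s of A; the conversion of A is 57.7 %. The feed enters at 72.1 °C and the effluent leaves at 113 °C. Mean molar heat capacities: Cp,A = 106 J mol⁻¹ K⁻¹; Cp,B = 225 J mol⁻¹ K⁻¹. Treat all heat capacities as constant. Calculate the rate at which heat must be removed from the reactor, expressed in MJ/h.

Q_out = 1730 MJ/h

Extent of reaction ξ = 0.577 × 32.2 / 2 = 9.2897 mol/s
Reaction term: ξ·ΔH°_rxn = 9.2897 × -68.0 = -631.7 kJ/s
Sensible, feed 72.1→25 °C: -160.76 kJ/s
Outlet flows (mol/s): A 13.621, B 9.2897
Sensible, products 25→113 °C: 310.99 kJ/s
Q = ΔH = -481.47 kJ/s = -481.47 kW
Heat removed = 1733.3 MJ/h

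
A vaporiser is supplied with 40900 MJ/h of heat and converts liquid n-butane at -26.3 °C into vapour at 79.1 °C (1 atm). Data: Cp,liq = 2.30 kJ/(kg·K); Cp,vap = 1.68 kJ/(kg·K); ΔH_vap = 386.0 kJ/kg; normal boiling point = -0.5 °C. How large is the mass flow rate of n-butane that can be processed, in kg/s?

ṁ = 19.6 kg/s

Δh = 2.30×(-0.5−-26.3) + 386.0 + 1.68×(79.1−-0.5) = 579.07 kJ/kg
Q = 40900 MJ/h = 11361 kJ/s = 11361 kJ/s
ṁ = Q/Δh = 11361 / 579.07 = 19.62 kg/s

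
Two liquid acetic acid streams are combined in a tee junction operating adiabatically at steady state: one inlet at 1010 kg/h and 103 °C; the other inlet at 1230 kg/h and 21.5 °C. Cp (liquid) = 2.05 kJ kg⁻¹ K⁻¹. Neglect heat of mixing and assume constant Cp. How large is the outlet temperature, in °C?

T_out = 58.2 °C

No heat crosses the boundary, so H_out = H_in.
Σ ṁᵢCp,ᵢTᵢ = 1010×2.05×103 + 1230×2.05×21.5 = 267470
Σ ṁᵢCp,ᵢ = 1010×2.05 + 1230×2.05 = 4592
T_out = 267470 / 4592 = 58.248 °C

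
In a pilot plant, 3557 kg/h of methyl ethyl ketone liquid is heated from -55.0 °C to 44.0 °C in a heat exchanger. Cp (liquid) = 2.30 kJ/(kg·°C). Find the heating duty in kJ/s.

Q = ṁ·Cp·ΔT = 3557 × 2.30 × (44.0 − -55.0) = 809930 kJ/h
Converting: 809930 / 3600 s = 224.98 kW

Q = 225 kJ/s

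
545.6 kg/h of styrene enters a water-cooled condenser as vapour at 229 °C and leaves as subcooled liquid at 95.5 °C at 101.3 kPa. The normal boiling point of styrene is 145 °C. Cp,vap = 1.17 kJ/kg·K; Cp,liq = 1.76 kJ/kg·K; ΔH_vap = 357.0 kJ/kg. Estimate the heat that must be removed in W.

Q_c = 82200 W

vapour 229→145 °C: -98.28 kJ/kg
condensation at 145 °C: -357 kJ/kg
liquid 145→95.5 °C: -87.12 kJ/kg
Δh = -98.28 + -357 + -87.12 = -542.4 kJ/kg
Q = ṁ·Δh = 545.6 kg/h × -542.4 kJ/kg = -295930 kJ/h
|Q| = 82.204 kW = 82204 W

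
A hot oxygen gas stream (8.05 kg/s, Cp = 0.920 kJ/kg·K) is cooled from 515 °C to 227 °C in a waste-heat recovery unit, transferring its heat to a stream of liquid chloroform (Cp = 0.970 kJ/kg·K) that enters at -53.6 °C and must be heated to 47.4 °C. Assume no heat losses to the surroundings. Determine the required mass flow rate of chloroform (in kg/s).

ṁ_c = 21.8 kg/s

Heat released by hot stream: Q = 8.05 × 0.920 × (515 − 227) = 2132.9 kJ/s
Energy balance on cold side (adiabatic exchanger): Q = ṁ_c·Cp_c·(T_c,out − T_c,in)
ṁ_c = 2132.9 / [0.970 × (47.4 − -53.6)] = 21.771 kg/s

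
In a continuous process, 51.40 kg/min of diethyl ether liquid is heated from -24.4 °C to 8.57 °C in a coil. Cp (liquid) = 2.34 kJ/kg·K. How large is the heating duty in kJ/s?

Q = 66.1 kJ/s

Q = ṁ·Cp·ΔT = 51.40 × 2.34 × (8.57 − -24.4) = 3965.5 kJ/min
Converting: 3965.5 / 60 s = 66.092 kW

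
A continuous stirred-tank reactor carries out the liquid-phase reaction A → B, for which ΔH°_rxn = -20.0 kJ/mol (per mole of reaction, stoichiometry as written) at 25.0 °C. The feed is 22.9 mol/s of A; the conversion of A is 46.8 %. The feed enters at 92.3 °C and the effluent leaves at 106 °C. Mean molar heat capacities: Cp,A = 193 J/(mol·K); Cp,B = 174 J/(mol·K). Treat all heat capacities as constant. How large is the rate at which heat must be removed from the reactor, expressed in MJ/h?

Q_out = 613 MJ/h

Extent of reaction ξ = 0.468 × 22.9 = 10.717 mol/s
Reaction term: ξ·ΔH°_rxn = 10.717 × -20.0 = -214.34 kJ/s
Sensible, feed 92.3→25 °C: -297.45 kJ/s
Outlet flows (mol/s): A 12.183, B 10.717
Sensible, products 25→106 °C: 341.5 kJ/s
Q = ΔH = -170.29 kJ/s = -170.29 kW
Heat removed = 613.04 MJ/h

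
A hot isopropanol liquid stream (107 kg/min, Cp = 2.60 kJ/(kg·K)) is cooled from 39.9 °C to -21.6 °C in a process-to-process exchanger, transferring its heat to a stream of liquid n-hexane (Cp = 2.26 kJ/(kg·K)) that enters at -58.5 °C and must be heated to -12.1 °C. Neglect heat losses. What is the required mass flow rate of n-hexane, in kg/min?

ṁ_c = 163 kg/min

Heat released by hot stream: Q = 107 × 2.60 × (39.9 − -21.6) = 17109 kJ/min
Energy balance on cold side (adiabatic exchanger): Q = ṁ_c·Cp_c·(T_c,out − T_c,in)
ṁ_c = 17109 / [2.26 × (-12.1 − -58.5)] = 163.16 kg/min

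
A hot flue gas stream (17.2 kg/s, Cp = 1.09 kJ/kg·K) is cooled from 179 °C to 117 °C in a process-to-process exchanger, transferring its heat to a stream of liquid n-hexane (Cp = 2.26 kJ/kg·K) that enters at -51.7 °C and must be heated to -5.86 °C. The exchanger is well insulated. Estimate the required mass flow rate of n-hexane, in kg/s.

ṁ_c = 11.2 kg/s

Heat released by hot stream: Q = 17.2 × 1.09 × (179 − 117) = 1162.4 kJ/s
Energy balance on cold side (adiabatic exchanger): Q = ṁ_c·Cp_c·(T_c,out − T_c,in)
ṁ_c = 1162.4 / [2.26 × (-5.86 − -51.7)] = 11.22 kg/s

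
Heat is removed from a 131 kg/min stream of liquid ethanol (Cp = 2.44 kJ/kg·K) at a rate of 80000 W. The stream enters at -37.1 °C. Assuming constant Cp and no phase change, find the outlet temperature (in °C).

T_out = -52.1 °C

Q = 80000 W = 4800 kJ/min
ΔT = Q/(ṁ·Cp) = 4800/(131×2.44) = 15.017 K
T_out = -37.1 − 15.017 = -52.117 °C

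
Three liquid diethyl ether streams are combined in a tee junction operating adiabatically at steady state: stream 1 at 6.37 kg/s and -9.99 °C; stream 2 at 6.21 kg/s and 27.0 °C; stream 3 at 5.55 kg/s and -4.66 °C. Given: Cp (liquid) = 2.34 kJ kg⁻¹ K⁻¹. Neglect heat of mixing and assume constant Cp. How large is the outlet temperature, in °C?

T_out = 4.31 °C

Adiabatic, steady state ⇒ Σ ṁᵢCp,ᵢ(T_out − Tᵢ) = 0
Σ ṁᵢCp,ᵢTᵢ = 6.37×2.34×-9.99 + 6.21×2.34×27.0 + 5.55×2.34×-4.66 = 182.92
Σ ṁᵢCp,ᵢ = 6.37×2.34 + 6.21×2.34 + 5.55×2.34 = 42.424
T_out = 182.92 / 42.424 = 4.3117 °C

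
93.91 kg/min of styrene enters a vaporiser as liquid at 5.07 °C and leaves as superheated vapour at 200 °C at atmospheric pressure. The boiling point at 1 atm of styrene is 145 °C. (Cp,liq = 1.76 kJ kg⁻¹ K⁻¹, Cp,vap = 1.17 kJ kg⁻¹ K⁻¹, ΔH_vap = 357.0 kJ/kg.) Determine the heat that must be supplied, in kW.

Q = 1040 kW

liquid 5.07→145 °C: 246.28 kJ/kg
vaporisation at 145 °C: 357 kJ/kg
vapour 145→200 °C: 64.35 kJ/kg
Δh = 246.28 + 357 + 64.35 = 667.63 kJ/kg
Q = ṁ·Δh = 93.91 kg/min × 667.63 kJ/kg = 62697 kJ/min
|Q| = 1044.9 kW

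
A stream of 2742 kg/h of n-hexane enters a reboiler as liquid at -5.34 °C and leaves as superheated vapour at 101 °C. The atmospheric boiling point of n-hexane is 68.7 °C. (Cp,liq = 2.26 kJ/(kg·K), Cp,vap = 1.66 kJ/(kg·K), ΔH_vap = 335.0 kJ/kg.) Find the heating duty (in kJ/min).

liquid -5.34→68.7 °C: 167.33 kJ/kg
vaporisation at 68.7 °C: 335 kJ/kg
vapour 68.7→101 °C: 53.618 kJ/kg
Δh = 167.33 + 335 + 53.618 = 555.95 kJ/kg
Q = ṁ·Δh = 2742 kg/h × 555.95 kJ/kg = 1.5244e+06 kJ/h
|Q| = 423.45 kW = 25407 kJ/min

Q = 25400 kJ/min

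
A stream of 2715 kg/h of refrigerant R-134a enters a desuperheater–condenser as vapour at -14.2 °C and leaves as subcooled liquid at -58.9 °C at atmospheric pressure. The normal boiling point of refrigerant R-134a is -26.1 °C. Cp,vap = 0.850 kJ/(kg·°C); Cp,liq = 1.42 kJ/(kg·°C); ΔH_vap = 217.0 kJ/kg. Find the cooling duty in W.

Q_c = 206000 W

vapour -14.2→-26.1 °C: -10.115 kJ/kg
condensation at -26.1 °C: -217 kJ/kg
liquid -26.1→-58.9 °C: -46.576 kJ/kg
Δh = -10.115 + -217 + -46.576 = -273.69 kJ/kg
Q = ṁ·Δh = 2715 kg/h × -273.69 kJ/kg = -743070 kJ/h
|Q| = 206.41 kW = 206410 W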